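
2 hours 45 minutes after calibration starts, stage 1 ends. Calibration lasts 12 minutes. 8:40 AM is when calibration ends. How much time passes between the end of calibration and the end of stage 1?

Calibration starts at 8:40 AM − 12 min = 8:28 AM.
Stage 1 ends at 8:28 AM + 165 min = 11:13 AM.
From 8:40 AM to 11:13 AM is 153 minutes.

153 minutes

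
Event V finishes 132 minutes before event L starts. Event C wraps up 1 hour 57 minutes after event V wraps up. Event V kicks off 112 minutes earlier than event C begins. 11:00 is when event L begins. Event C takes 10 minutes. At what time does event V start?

Event V ends at 11:00 − 132 min = 08:48.
Event C ends at 08:48 + 117 min = 10:45.
Event C starts at 10:45 − 10 min = 10:35.
Event V starts at 10:35 − 112 min = 08:43.

08:43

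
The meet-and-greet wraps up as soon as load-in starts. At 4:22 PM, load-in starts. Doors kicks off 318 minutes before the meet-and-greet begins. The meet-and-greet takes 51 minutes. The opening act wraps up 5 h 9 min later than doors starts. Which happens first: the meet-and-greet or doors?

The meet-and-greet ends at 4:22 PM.
The meet-and-greet starts at 4:22 PM − 51 min = 3:31 PM.
Doors starts at 3:31 PM − 318 min = 10:13 AM.
The meet-and-greet starts at 3:31 PM and doors starts at 10:13 AM, so doors is first.

doors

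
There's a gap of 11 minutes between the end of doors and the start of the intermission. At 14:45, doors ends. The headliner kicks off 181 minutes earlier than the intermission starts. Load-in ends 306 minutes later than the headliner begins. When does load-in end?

17:01

The intermission starts at 14:45 + 11 min = 14:56.
The headliner starts at 14:56 − 181 min = 11:55.
Load-in ends at 11:55 + 306 min = 17:01.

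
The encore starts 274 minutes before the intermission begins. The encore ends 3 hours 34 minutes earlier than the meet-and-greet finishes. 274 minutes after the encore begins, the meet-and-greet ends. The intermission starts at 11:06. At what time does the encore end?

07:32

The encore starts at 11:06 − 274 min = 06:32.
The meet-and-greet ends at 06:32 + 274 min = 11:06.
The encore ends at 11:06 − 214 min = 07:32.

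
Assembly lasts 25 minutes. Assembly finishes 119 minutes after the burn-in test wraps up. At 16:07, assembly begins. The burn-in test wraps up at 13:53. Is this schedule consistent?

No

Assembly ends at 13:53 + 119 min = 15:52.
Assembly starts at 15:52 − 25 min = 15:27.
But assembly is also said to start at 16:07 — a 40-minute conflict.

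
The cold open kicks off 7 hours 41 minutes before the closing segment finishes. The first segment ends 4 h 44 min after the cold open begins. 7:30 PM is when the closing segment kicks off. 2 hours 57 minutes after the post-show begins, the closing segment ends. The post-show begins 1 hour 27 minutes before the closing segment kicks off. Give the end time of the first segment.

6:03 PM

The post-show starts at 7:30 PM − 87 min = 6:03 PM.
The closing segment ends at 6:03 PM + 177 min = 9:00 PM.
The cold open starts at 9:00 PM − 461 min = 1:19 PM.
The first segment ends at 1:19 PM + 284 min = 6:03 PM.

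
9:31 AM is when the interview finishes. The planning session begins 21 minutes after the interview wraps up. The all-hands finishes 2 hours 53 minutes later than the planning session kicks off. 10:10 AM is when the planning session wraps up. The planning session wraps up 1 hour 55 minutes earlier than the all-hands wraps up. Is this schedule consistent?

The planning session starts at 9:31 AM + 21 min = 9:52 AM.
The all-hands ends at 9:52 AM + 173 min = 12:45 PM.
The planning session ends at 12:45 PM − 115 min = 10:50 AM.
But the planning session is also said to end at 10:10 AM — a 40-minute conflict.

No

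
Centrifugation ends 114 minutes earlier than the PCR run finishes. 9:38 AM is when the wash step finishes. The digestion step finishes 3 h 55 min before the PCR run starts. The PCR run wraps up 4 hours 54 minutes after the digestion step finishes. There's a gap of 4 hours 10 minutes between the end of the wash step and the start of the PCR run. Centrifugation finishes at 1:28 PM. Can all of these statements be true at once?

The PCR run starts at 9:38 AM + 250 min = 1:48 PM.
The digestion step ends at 1:48 PM − 235 min = 9:53 AM.
The PCR run ends at 9:53 AM + 294 min = 2:47 PM.
Centrifugation ends at 2:47 PM − 114 min = 12:53 PM.
But centrifugation is also said to end at 1:28 PM — a 35-minute conflict.

No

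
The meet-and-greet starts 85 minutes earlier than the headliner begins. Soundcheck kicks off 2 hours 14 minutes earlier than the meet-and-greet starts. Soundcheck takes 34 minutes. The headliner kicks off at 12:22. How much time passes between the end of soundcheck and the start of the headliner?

185 minutes

The meet-and-greet starts at 12:22 − 85 min = 10:57.
Soundcheck starts at 10:57 − 134 min = 08:43.
Soundcheck ends at 08:43 + 34 min = 09:17.
From 09:17 to 12:22 is 185 minutes.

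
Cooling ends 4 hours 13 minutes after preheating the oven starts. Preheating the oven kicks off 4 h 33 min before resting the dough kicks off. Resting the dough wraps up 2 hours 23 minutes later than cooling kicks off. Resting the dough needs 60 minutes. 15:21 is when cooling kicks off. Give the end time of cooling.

Resting the dough ends at 15:21 + 143 min = 17:44.
Resting the dough starts at 17:44 − 60 min = 16:44.
Preheating the oven starts at 16:44 − 273 min = 12:11.
Cooling ends at 12:11 + 253 min = 16:24.

16:24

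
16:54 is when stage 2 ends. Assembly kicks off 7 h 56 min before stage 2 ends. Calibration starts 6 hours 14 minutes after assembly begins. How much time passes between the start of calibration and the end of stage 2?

102 minutes

Assembly starts at 16:54 − 476 min = 08:58.
Calibration starts at 08:58 + 374 min = 15:12.
From 15:12 to 16:54 is 102 minutes.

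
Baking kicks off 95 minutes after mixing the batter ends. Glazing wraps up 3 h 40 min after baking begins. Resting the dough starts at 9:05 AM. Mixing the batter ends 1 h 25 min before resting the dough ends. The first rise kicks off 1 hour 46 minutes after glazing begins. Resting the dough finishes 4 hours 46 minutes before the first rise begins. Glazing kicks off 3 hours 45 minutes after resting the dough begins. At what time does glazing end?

Glazing starts at 9:05 AM + 225 min = 12:50 PM.
The first rise starts at 12:50 PM + 106 min = 2:36 PM.
Resting the dough ends at 2:36 PM − 286 min = 9:50 AM.
Mixing the batter ends at 9:50 AM − 85 min = 8:25 AM.
Baking starts at 8:25 AM + 95 min = 10:00 AM.
Glazing ends at 10:00 AM + 220 min = 1:40 PM.

1:40 PM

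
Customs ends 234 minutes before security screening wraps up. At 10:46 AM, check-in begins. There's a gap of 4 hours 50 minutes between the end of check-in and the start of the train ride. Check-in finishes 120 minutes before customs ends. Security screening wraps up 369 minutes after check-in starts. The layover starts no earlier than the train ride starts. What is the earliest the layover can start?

Security screening ends at 10:46 AM + 369 min = 4:55 PM.
Customs ends at 4:55 PM − 234 min = 1:01 PM.
Check-in ends at 1:01 PM − 120 min = 11:01 AM.
The train ride starts at 11:01 AM + 290 min = 3:51 PM.
The layover is bounded by the train ride, so the earliest it can start is 3:51 PM.

3:51 PM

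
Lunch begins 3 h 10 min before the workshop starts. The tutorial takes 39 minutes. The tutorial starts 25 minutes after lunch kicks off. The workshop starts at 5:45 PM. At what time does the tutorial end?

3:39 PM

Lunch starts at 5:45 PM − 190 min = 2:35 PM.
The tutorial starts at 2:35 PM + 25 min = 3:00 PM.
The tutorial ends at 3:00 PM + 39 min = 3:39 PM.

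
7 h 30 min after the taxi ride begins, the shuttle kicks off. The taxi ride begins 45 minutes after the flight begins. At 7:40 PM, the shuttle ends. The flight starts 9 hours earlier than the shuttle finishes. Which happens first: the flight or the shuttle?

the flight

The flight starts at 7:40 PM − 540 min = 10:40 AM.
The taxi ride starts at 10:40 AM + 45 min = 11:25 AM.
The shuttle starts at 11:25 AM + 450 min = 6:55 PM.
The flight starts at 10:40 AM and the shuttle starts at 6:55 PM, so the flight is first.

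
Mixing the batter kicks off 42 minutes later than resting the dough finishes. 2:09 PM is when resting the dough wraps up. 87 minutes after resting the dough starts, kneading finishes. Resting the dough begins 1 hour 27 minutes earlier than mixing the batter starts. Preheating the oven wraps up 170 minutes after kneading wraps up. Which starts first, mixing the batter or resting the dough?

Mixing the batter starts at 2:09 PM + 42 min = 2:51 PM.
Resting the dough starts at 2:51 PM − 87 min = 1:24 PM.
Mixing the batter starts at 2:51 PM and resting the dough starts at 1:24 PM, so resting the dough is first.

resting the dough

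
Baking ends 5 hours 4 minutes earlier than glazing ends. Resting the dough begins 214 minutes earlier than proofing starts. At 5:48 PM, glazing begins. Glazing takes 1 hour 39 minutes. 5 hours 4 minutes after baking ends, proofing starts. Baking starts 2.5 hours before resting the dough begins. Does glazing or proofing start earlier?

glazing

Glazing ends at 5:48 PM + 99 min = 7:27 PM.
Baking ends at 7:27 PM − 304 min = 2:23 PM.
Proofing starts at 2:23 PM + 304 min = 7:27 PM.
Glazing starts at 5:48 PM and proofing starts at 7:27 PM, so glazing is first.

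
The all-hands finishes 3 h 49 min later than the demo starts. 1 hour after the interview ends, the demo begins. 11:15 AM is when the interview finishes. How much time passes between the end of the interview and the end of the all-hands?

4 h 49 min

The demo starts at 11:15 AM + 60 min = 12:15 PM.
The all-hands ends at 12:15 PM + 229 min = 4:04 PM.
From 11:15 AM to 4:04 PM is 4 h 49 min.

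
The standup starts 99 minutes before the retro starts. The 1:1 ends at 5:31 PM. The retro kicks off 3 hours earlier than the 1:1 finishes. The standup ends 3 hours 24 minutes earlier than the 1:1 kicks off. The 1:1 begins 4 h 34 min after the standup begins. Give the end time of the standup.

The retro starts at 5:31 PM − 180 min = 2:31 PM.
The standup starts at 2:31 PM − 99 min = 12:52 PM.
The 1:1 starts at 12:52 PM + 274 min = 5:26 PM.
The standup ends at 5:26 PM − 204 min = 2:02 PM.

2:02 PM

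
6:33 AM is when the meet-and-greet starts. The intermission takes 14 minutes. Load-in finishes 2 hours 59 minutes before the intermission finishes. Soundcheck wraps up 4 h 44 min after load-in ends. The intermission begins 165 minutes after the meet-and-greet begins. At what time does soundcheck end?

11:17 AM

The intermission starts at 6:33 AM + 165 min = 9:18 AM.
The intermission ends at 9:18 AM + 14 min = 9:32 AM.
Load-in ends at 9:32 AM − 179 min = 6:33 AM.
Soundcheck ends at 6:33 AM + 284 min = 11:17 AM.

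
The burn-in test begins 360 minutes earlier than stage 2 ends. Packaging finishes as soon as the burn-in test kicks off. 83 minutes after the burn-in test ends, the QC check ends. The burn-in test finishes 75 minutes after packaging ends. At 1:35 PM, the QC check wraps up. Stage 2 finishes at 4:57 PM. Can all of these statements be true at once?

Yes

The burn-in test starts at 4:57 PM − 360 min = 10:57 AM.
So packaging ends at 10:57 AM.
The burn-in test ends at 10:57 AM + 75 min = 12:12 PM.
The QC check ends at 12:12 PM + 83 min = 1:35 PM.
That matches the stated 1:35 PM, so the schedule is consistent.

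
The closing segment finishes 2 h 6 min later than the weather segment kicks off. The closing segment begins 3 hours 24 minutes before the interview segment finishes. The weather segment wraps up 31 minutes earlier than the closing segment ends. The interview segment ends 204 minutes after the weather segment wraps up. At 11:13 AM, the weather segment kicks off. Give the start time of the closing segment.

12:48 PM

The closing segment ends at 11:13 AM + 126 min = 1:19 PM.
The weather segment ends at 1:19 PM − 31 min = 12:48 PM.
The interview segment ends at 12:48 PM + 204 min = 4:12 PM.
The closing segment starts at 4:12 PM − 204 min = 12:48 PM.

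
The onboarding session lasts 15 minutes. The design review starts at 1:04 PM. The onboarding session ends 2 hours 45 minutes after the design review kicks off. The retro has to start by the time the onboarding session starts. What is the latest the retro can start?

3:34 PM

The onboarding session ends at 1:04 PM + 165 min = 3:49 PM.
The onboarding session starts at 3:49 PM − 15 min = 3:34 PM.
The retro is bounded by the onboarding session, so the latest it can start is 3:34 PM.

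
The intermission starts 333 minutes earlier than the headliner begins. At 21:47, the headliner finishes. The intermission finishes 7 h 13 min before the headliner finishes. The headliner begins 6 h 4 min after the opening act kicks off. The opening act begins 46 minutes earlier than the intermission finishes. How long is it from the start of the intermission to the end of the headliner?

The intermission ends at 21:47 − 433 min = 14:34.
The opening act starts at 14:34 − 46 min = 13:48.
The headliner starts at 13:48 + 364 min = 19:52.
The intermission starts at 19:52 − 333 min = 14:19.
From 14:19 to 21:47 is 7 hours 28 minutes.

7 hours 28 minutes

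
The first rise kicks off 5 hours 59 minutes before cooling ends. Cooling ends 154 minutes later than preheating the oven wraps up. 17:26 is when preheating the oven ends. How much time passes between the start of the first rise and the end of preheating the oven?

3 h 25 min

Cooling ends at 17:26 + 154 min = 20:00.
The first rise starts at 20:00 − 359 min = 14:01.
From 14:01 to 17:26 is 3 h 25 min.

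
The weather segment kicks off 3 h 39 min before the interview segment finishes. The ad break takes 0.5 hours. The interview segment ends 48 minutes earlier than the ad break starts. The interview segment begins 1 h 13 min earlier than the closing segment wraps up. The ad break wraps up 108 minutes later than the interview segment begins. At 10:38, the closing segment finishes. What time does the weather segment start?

06:16

The interview segment starts at 10:38 − 73 min = 09:25.
The ad break ends at 09:25 + 108 min = 11:13.
The ad break starts at 11:13 − 30 min = 10:43.
The interview segment ends at 10:43 − 48 min = 09:55.
The weather segment starts at 09:55 − 219 min = 06:16.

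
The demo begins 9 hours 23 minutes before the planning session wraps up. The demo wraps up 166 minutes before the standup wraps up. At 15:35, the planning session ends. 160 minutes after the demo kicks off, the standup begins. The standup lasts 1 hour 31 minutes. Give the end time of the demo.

07:37

The demo starts at 15:35 − 563 min = 06:12.
The standup starts at 06:12 + 160 min = 08:52.
The standup ends at 08:52 + 91 min = 10:23.
The demo ends at 10:23 − 166 min = 07:37.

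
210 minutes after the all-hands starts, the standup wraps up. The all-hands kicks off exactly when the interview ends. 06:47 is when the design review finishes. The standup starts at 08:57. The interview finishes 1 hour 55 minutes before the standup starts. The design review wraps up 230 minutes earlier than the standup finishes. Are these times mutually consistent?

The interview ends at 08:57 − 115 min = 07:02.
So the all-hands starts at 07:02.
The standup ends at 07:02 + 210 min = 10:32.
The design review ends at 10:32 − 230 min = 06:42.
But the design review is also said to end at 06:47 — a 5-minute conflict.

No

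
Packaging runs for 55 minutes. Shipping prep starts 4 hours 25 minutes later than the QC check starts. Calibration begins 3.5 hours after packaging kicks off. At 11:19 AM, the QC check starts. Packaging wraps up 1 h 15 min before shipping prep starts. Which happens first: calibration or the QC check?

the QC check

Shipping prep starts at 11:19 AM + 265 min = 3:44 PM.
Packaging ends at 3:44 PM − 75 min = 2:29 PM.
Packaging starts at 2:29 PM − 55 min = 1:34 PM.
Calibration starts at 1:34 PM + 210 min = 5:04 PM.
Calibration starts at 5:04 PM and the QC check starts at 11:19 AM, so the QC check is first.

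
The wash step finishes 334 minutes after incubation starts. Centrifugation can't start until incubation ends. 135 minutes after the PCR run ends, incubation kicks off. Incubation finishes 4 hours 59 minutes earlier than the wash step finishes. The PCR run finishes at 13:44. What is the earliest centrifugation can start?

16:34

Incubation starts at 13:44 + 135 min = 15:59.
The wash step ends at 15:59 + 334 min = 21:33.
Incubation ends at 21:33 − 299 min = 16:34.
Centrifugation is bounded by incubation, so the earliest it can start is 16:34.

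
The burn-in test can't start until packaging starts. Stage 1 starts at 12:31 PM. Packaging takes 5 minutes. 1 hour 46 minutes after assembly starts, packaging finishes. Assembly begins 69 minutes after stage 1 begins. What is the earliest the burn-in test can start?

Assembly starts at 12:31 PM + 69 min = 1:40 PM.
Packaging ends at 1:40 PM + 106 min = 3:26 PM.
Packaging starts at 3:26 PM − 5 min = 3:21 PM.
The burn-in test is bounded by packaging, so the earliest it can start is 3:21 PM.

3:21 PM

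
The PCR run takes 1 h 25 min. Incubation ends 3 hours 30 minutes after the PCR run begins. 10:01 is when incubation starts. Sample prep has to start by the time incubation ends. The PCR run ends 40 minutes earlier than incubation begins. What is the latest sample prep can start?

The PCR run ends at 10:01 − 40 min = 09:21.
The PCR run starts at 09:21 − 85 min = 07:56.
Incubation ends at 07:56 + 210 min = 11:26.
Sample prep is bounded by incubation, so the latest it can start is 11:26.

11:26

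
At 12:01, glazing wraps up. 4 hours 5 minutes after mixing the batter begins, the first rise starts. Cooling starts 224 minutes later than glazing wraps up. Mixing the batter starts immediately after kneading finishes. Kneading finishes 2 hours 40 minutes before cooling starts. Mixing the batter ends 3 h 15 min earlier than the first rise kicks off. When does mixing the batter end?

13:55

Cooling starts at 12:01 + 224 min = 15:45.
Kneading ends at 15:45 − 160 min = 13:05.
So mixing the batter starts at 13:05.
The first rise starts at 13:05 + 245 min = 17:10.
Mixing the batter ends at 17:10 − 195 min = 13:55.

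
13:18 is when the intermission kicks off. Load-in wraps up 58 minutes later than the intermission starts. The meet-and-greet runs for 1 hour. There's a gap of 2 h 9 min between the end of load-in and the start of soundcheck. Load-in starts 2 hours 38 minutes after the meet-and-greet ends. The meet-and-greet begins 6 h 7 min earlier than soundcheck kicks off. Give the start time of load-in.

Load-in ends at 13:18 + 58 min = 14:16.
Soundcheck starts at 14:16 + 129 min = 16:25.
The meet-and-greet starts at 16:25 − 367 min = 10:18.
The meet-and-greet ends at 10:18 + 60 min = 11:18.
Load-in starts at 11:18 + 158 min = 13:56.

13:56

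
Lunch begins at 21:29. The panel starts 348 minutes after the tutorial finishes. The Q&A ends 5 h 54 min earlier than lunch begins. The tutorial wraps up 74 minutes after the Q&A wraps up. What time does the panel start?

22:37

The Q&A ends at 21:29 − 354 min = 15:35.
The tutorial ends at 15:35 + 74 min = 16:49.
The panel starts at 16:49 + 348 min = 22:37.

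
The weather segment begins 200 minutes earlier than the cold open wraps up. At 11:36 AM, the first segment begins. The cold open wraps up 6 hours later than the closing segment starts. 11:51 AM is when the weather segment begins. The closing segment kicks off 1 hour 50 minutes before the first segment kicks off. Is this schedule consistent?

No

The closing segment starts at 11:36 AM − 110 min = 9:46 AM.
The cold open ends at 9:46 AM + 360 min = 3:46 PM.
The weather segment starts at 3:46 PM − 200 min = 12:26 PM.
But the weather segment is also said to start at 11:51 AM — a 35-minute conflict.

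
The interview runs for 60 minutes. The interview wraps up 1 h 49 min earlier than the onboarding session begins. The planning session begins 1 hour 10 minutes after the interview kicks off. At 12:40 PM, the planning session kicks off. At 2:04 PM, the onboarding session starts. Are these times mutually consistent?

No

The interview ends at 2:04 PM − 109 min = 12:15 PM.
The interview starts at 12:15 PM − 60 min = 11:15 AM.
The planning session starts at 11:15 AM + 70 min = 12:25 PM.
But the planning session is also said to start at 12:40 PM — a 15-minute conflict.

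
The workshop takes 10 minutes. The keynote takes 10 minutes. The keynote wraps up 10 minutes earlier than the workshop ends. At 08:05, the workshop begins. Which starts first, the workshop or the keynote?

the keynote

The workshop ends at 08:05 + 10 min = 08:15.
The keynote ends at 08:15 − 10 min = 08:05.
The keynote starts at 08:05 − 10 min = 07:55.
The workshop starts at 08:05 and the keynote starts at 07:55, so the keynote is first.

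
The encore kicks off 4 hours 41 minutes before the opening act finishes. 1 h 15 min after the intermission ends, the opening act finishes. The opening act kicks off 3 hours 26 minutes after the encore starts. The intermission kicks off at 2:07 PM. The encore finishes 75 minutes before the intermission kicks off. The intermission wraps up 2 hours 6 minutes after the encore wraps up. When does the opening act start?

2:58 PM

The encore ends at 2:07 PM − 75 min = 12:52 PM.
The intermission ends at 12:52 PM + 126 min = 2:58 PM.
The opening act ends at 2:58 PM + 75 min = 4:13 PM.
The encore starts at 4:13 PM − 281 min = 11:32 AM.
The opening act starts at 11:32 AM + 206 min = 2:58 PM.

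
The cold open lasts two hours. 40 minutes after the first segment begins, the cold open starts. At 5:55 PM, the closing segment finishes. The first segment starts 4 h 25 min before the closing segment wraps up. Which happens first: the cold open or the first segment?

the first segment

The first segment starts at 5:55 PM − 265 min = 1:30 PM.
The cold open starts at 1:30 PM + 40 min = 2:10 PM.
The cold open starts at 2:10 PM and the first segment starts at 1:30 PM, so the first segment is first.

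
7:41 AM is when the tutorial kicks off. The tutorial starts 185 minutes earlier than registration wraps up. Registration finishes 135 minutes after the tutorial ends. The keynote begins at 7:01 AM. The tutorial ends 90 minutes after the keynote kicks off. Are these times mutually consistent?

Yes

The tutorial ends at 7:01 AM + 90 min = 8:31 AM.
Registration ends at 8:31 AM + 135 min = 10:46 AM.
The tutorial starts at 10:46 AM − 185 min = 7:41 AM.
That matches the stated 7:41 AM, so the schedule is consistent.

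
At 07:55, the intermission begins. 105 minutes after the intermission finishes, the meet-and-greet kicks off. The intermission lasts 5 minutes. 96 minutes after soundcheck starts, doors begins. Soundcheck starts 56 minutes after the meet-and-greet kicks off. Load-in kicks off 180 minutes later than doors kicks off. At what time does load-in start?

15:17

The intermission ends at 07:55 + 5 min = 08:00.
The meet-and-greet starts at 08:00 + 105 min = 09:45.
Soundcheck starts at 09:45 + 56 min = 10:41.
Doors starts at 10:41 + 96 min = 12:17.
Load-in starts at 12:17 + 180 min = 15:17.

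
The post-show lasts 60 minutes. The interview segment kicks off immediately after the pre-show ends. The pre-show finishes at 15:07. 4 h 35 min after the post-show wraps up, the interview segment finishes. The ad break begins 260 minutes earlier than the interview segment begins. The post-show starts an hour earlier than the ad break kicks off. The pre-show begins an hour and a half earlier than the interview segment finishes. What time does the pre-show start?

The interview segment starts at 15:07.
The ad break starts at 15:07 − 260 min = 10:47.
The post-show starts at 10:47 − 60 min = 09:47.
The post-show ends at 09:47 + 60 min = 10:47.
The interview segment ends at 10:47 + 275 min = 15:22.
The pre-show starts at 15:22 − 90 min = 13:52.

13:52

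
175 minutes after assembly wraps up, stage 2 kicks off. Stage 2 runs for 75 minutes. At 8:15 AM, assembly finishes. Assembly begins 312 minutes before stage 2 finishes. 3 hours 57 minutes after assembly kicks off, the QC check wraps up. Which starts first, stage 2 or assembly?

Stage 2 starts at 8:15 AM + 175 min = 11:10 AM.
Stage 2 ends at 11:10 AM + 75 min = 12:25 PM.
Assembly starts at 12:25 PM − 312 min = 7:13 AM.
Stage 2 starts at 11:10 AM and assembly starts at 7:13 AM, so assembly is first.

assembly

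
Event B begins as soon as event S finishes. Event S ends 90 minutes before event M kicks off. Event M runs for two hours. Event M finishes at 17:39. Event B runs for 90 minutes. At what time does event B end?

15:39

Event M starts at 17:39 − 120 min = 15:39.
Event S ends at 15:39 − 90 min = 14:09.
So event B starts at 14:09.
Event B ends at 14:09 + 90 min = 15:39.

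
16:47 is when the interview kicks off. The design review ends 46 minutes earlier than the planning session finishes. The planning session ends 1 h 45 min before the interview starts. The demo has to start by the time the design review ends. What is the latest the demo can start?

The planning session ends at 16:47 − 105 min = 15:02.
The design review ends at 15:02 − 46 min = 14:16.
The demo is bounded by the design review, so the latest it can start is 14:16.

14:16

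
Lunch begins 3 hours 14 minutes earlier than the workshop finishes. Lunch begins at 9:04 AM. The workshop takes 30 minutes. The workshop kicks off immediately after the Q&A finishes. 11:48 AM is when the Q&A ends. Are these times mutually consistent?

Yes

The workshop starts at 11:48 AM.
The workshop ends at 11:48 AM + 30 min = 12:18 PM.
Lunch starts at 12:18 PM − 194 min = 9:04 AM.
That matches the stated 9:04 AM, so the schedule is consistent.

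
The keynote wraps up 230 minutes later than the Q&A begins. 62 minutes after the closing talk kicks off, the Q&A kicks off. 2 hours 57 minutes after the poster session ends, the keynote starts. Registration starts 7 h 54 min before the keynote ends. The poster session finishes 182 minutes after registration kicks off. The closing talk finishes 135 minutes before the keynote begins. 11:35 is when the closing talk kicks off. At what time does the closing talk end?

12:17

The Q&A starts at 11:35 + 62 min = 12:37.
The keynote ends at 12:37 + 230 min = 16:27.
Registration starts at 16:27 − 474 min = 08:33.
The poster session ends at 08:33 + 182 min = 11:35.
The keynote starts at 11:35 + 177 min = 14:32.
The closing talk ends at 14:32 − 135 min = 12:17.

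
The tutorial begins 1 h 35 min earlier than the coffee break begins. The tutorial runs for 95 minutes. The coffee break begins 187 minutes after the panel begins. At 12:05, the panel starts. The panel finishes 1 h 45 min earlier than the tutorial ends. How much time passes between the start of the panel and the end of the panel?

82 minutes

The coffee break starts at 12:05 + 187 min = 15:12.
The tutorial starts at 15:12 − 95 min = 13:37.
The tutorial ends at 13:37 + 95 min = 15:12.
The panel ends at 15:12 − 105 min = 13:27.
From 12:05 to 13:27 is 82 minutes.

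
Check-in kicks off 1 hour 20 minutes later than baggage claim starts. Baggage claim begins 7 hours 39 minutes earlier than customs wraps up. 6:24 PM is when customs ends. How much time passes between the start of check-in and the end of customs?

379 minutes

Baggage claim starts at 6:24 PM − 459 min = 10:45 AM.
Check-in starts at 10:45 AM + 80 min = 12:05 PM.
From 12:05 PM to 6:24 PM is 379 minutes.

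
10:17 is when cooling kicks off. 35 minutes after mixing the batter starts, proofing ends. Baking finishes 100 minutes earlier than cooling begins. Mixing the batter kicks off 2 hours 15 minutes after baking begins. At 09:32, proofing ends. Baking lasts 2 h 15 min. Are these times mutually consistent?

Baking ends at 10:17 − 100 min = 08:37.
Baking starts at 08:37 − 135 min = 06:22.
Mixing the batter starts at 06:22 + 135 min = 08:37.
Proofing ends at 08:37 + 35 min = 09:12.
But proofing is also said to end at 09:32 — a 20-minute conflict.

No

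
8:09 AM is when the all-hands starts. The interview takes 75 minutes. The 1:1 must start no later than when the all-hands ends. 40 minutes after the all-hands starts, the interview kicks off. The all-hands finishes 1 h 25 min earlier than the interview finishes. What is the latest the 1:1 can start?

The interview starts at 8:09 AM + 40 min = 8:49 AM.
The interview ends at 8:49 AM + 75 min = 10:04 AM.
The all-hands ends at 10:04 AM − 85 min = 8:39 AM.
The 1:1 is bounded by the all-hands, so the latest it can start is 8:39 AM.

8:39 AM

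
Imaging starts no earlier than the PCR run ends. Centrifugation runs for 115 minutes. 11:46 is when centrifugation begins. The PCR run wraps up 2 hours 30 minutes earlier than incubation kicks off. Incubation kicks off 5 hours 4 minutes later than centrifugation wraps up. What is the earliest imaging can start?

Centrifugation ends at 11:46 + 115 min = 13:41.
Incubation starts at 13:41 + 304 min = 18:45.
The PCR run ends at 18:45 − 150 min = 16:15.
Imaging is bounded by the PCR run, so the earliest it can start is 16:15.

16:15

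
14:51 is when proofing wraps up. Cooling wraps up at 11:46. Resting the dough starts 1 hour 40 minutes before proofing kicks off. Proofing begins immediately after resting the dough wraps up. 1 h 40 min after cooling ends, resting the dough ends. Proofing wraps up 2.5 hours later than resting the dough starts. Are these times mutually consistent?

No

Resting the dough ends at 11:46 + 100 min = 13:26.
So proofing starts at 13:26.
Resting the dough starts at 13:26 − 100 min = 11:46.
Proofing ends at 11:46 + 150 min = 14:16.
But proofing is also said to end at 14:51 — a 35-minute conflict.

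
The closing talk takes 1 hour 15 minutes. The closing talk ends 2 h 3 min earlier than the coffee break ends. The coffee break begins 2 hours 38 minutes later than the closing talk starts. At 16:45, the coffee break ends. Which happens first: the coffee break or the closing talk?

the closing talk

The closing talk ends at 16:45 − 123 min = 14:42.
The closing talk starts at 14:42 − 75 min = 13:27.
The coffee break starts at 13:27 + 158 min = 16:05.
The coffee break starts at 16:05 and the closing talk starts at 13:27, so the closing talk is first.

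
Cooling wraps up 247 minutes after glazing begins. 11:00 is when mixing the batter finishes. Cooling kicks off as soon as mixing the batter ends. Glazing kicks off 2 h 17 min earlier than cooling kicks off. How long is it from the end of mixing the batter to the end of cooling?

Cooling starts at 11:00.
Glazing starts at 11:00 − 137 min = 08:43.
Cooling ends at 08:43 + 247 min = 12:50.
From 11:00 to 12:50 is 110 minutes.

110 minutes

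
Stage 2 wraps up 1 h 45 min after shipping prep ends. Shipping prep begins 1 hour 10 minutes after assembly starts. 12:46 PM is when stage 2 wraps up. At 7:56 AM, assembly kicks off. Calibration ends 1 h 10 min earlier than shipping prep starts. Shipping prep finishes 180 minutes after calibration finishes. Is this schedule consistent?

No

Shipping prep starts at 7:56 AM + 70 min = 9:06 AM.
Calibration ends at 9:06 AM − 70 min = 7:56 AM.
Shipping prep ends at 7:56 AM + 180 min = 10:56 AM.
Stage 2 ends at 10:56 AM + 105 min = 12:41 PM.
But stage 2 is also said to end at 12:46 PM — a 5-minute conflict.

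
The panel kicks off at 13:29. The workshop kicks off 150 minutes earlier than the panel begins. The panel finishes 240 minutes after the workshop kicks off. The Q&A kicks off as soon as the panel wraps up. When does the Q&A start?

14:59

The workshop starts at 13:29 − 150 min = 10:59.
The panel ends at 10:59 + 240 min = 14:59.
So the Q&A starts at 14:59.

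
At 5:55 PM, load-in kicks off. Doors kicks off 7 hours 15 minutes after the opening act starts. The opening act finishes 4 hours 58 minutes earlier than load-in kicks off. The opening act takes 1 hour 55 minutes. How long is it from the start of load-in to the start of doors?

The opening act ends at 5:55 PM − 298 min = 12:57 PM.
The opening act starts at 12:57 PM − 115 min = 11:02 AM.
Doors starts at 11:02 AM + 435 min = 6:17 PM.
From 5:55 PM to 6:17 PM is 22 minutes.

22 minutes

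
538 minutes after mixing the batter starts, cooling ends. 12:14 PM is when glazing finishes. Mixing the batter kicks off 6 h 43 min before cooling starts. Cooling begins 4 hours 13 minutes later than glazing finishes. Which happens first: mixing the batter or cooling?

Cooling starts at 12:14 PM + 253 min = 4:27 PM.
Mixing the batter starts at 4:27 PM − 403 min = 9:44 AM.
Mixing the batter starts at 9:44 AM and cooling starts at 4:27 PM, so mixing the batter is first.

mixing the batter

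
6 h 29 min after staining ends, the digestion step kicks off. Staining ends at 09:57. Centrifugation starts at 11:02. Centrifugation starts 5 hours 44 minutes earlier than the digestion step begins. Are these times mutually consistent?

No

The digestion step starts at 09:57 + 389 min = 16:26.
Centrifugation starts at 16:26 − 344 min = 10:42.
But centrifugation is also said to start at 11:02 — a 20-minute conflict.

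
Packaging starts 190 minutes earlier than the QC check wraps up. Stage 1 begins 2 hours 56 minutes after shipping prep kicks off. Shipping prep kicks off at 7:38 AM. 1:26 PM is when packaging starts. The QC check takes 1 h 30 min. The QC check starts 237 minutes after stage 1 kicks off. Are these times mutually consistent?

No

Stage 1 starts at 7:38 AM + 176 min = 10:34 AM.
The QC check starts at 10:34 AM + 237 min = 2:31 PM.
The QC check ends at 2:31 PM + 90 min = 4:01 PM.
Packaging starts at 4:01 PM − 190 min = 12:51 PM.
But packaging is also said to start at 1:26 PM — a 35-minute conflict.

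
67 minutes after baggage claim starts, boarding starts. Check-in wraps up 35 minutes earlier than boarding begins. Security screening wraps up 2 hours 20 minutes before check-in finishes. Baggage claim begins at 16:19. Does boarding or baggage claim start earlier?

Boarding starts at 16:19 + 67 min = 17:26.
Boarding starts at 17:26 and baggage claim starts at 16:19, so baggage claim is first.

baggage claim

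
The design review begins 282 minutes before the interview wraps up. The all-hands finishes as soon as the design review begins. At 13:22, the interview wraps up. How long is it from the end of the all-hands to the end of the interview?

4 hours 42 minutes

The design review starts at 13:22 − 282 min = 08:40.
So the all-hands ends at 08:40.
From 08:40 to 13:22 is 4 hours 42 minutes.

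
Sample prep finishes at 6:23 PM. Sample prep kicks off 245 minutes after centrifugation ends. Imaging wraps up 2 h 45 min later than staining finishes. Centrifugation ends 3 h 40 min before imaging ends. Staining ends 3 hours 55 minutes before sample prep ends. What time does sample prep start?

5:38 PM

Staining ends at 6:23 PM − 235 min = 2:28 PM.
Imaging ends at 2:28 PM + 165 min = 5:13 PM.
Centrifugation ends at 5:13 PM − 220 min = 1:33 PM.
Sample prep starts at 1:33 PM + 245 min = 5:38 PM.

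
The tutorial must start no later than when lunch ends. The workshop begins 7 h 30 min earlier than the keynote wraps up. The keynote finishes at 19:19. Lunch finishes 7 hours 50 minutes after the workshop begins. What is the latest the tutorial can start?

The workshop starts at 19:19 − 450 min = 11:49.
Lunch ends at 11:49 + 470 min = 19:39.
The tutorial is bounded by lunch, so the latest it can start is 19:39.

19:39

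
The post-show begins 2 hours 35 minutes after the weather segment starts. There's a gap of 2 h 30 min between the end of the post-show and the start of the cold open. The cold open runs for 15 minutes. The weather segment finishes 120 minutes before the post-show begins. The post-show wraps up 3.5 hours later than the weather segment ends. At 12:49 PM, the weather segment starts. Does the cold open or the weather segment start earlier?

The post-show starts at 12:49 PM + 155 min = 3:24 PM.
The weather segment ends at 3:24 PM − 120 min = 1:24 PM.
The post-show ends at 1:24 PM + 210 min = 4:54 PM.
The cold open starts at 4:54 PM + 150 min = 7:24 PM.
The cold open starts at 7:24 PM and the weather segment starts at 12:49 PM, so the weather segment is first.

the weather segment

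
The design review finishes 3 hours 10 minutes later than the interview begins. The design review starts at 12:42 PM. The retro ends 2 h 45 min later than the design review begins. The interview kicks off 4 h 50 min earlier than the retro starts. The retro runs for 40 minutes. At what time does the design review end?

1:07 PM

The retro ends at 12:42 PM + 165 min = 3:27 PM.
The retro starts at 3:27 PM − 40 min = 2:47 PM.
The interview starts at 2:47 PM − 290 min = 9:57 AM.
The design review ends at 9:57 AM + 190 min = 1:07 PM.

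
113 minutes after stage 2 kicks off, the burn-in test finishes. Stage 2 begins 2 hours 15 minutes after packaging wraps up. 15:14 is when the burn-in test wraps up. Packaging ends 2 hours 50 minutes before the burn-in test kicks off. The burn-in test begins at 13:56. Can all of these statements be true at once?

Packaging ends at 13:56 − 170 min = 11:06.
Stage 2 starts at 11:06 + 135 min = 13:21.
The burn-in test ends at 13:21 + 113 min = 15:14.
That matches the stated 15:14, so the schedule is consistent.

Yes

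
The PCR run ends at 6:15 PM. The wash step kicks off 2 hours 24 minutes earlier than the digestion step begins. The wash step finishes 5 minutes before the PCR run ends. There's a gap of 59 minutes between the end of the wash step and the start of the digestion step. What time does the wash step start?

The wash step ends at 6:15 PM − 5 min = 6:10 PM.
The digestion step starts at 6:10 PM + 59 min = 7:09 PM.
The wash step starts at 7:09 PM − 144 min = 4:45 PM.

4:45 PM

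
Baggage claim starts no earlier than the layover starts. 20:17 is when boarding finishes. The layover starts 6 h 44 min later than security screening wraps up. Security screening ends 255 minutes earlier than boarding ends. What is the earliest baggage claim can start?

Security screening ends at 20:17 − 255 min = 16:02.
The layover starts at 16:02 + 404 min = 22:46.
Baggage claim is bounded by the layover, so the earliest it can start is 22:46.

22:46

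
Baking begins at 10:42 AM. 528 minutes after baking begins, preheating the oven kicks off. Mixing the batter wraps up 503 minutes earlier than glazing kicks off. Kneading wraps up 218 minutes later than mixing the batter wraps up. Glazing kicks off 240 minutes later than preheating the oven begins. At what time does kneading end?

Preheating the oven starts at 10:42 AM + 528 min = 7:30 PM.
Glazing starts at 7:30 PM + 240 min = 11:30 PM.
Mixing the batter ends at 11:30 PM − 503 min = 3:07 PM.
Kneading ends at 3:07 PM + 218 min = 6:45 PM.

6:45 PM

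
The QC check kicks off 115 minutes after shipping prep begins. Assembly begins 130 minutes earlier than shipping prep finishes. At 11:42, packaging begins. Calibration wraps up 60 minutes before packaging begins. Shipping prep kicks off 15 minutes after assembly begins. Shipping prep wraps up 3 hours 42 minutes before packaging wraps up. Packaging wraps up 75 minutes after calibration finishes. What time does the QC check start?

Calibration ends at 11:42 − 60 min = 10:42.
Packaging ends at 10:42 + 75 min = 11:57.
Shipping prep ends at 11:57 − 222 min = 08:15.
Assembly starts at 08:15 − 130 min = 06:05.
Shipping prep starts at 06:05 + 15 min = 06:20.
The QC check starts at 06:20 + 115 min = 08:15.

08:15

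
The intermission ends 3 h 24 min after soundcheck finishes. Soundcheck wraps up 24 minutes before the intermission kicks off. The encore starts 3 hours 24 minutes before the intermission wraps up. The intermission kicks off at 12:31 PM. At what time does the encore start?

Soundcheck ends at 12:31 PM − 24 min = 12:07 PM.
The intermission ends at 12:07 PM + 204 min = 3:31 PM.
The encore starts at 3:31 PM − 204 min = 12:07 PM.

12:07 PM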